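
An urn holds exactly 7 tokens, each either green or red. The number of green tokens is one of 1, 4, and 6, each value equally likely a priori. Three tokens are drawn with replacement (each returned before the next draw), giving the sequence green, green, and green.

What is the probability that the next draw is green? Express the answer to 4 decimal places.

0.7895

For each hypothesis, P(data | H) works out to: P(data | r = 1) = (1/7)(1/7)(1/7) = 0.0029155; P(data | r = 4) = (4/7)(4/7)(4/7) = 0.18659; P(data | r = 6) = (6/7)(6/7)(6/7) = 0.62974.
Multiplying each by its prior: 1/3 · 0.0029155 = 0.00097182, 1/3 · 0.18659 = 0.062196, 1/3 · 0.62974 = 0.20991; with total 0.27308.
Normalising, the posterior is P(r = 1 | data) = 0.0035587, P(r = 4 | data) = 0.22776, P(r = 6 | data) = 0.76868.
The predictive probability is P(green next | data) = (1/7)(0.0035587) + (4/7)(0.22776) + (6/7)(0.76868) = 0.78953.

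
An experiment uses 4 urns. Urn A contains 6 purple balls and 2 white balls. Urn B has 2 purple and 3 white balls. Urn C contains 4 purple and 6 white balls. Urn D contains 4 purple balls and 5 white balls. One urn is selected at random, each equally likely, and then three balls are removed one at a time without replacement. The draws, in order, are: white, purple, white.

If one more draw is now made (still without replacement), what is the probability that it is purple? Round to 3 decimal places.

Compute the likelihood of the observed sequence for each case: P(data | urn A) = (2/8)(6/7)(1/6) = 1/28; P(data | urn B) = (3/5)(2/4)(2/3) = 1/5; P(data | urn C) = (6/10)(4/9)(5/8) = 1/6; P(data | urn D) = (5/9)(4/8)(4/7) = 10/63.
Weighting by the prior gives 1/4 · 1/28 = 1/112, 1/4 · 1/5 = 1/20, 1/4 · 1/6 = 1/24, 1/4 · 10/63 = 5/126; with total 101/720.
The posterior is then P(urn A | data) = 45/707, P(urn B | data) = 36/101, P(urn C | data) = 30/101, P(urn D | data) = 200/707.
The predictive probability is P(purple next | data) = (1)(45/707) + (1/2)(36/101) + (3/7)(30/101) + (1/2)(200/707) = 361/707.

0.511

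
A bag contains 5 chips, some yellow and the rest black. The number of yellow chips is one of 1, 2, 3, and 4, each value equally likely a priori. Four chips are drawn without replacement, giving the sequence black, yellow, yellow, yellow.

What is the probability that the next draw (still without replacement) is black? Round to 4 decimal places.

Compute the likelihood of the observed sequence for each case: P(data | r = 1) = (4/5)(1/4)(0/3) = 0; P(data | r = 2) = (3/5)(2/4)(1/3)(0/2) = 0; P(data | r = 3) = (2/5)(3/4)(2/3)(1/2) = 1/10; P(data | r = 4) = (1/5)(4/4)(3/3)(2/2) = 1/5.
Multiplying each by its prior: 1/4 · 0 = 0, 1/4 · 0 = 0, 1/4 · 1/10 = 1/40, 1/4 · 1/5 = 1/20; these sum to 3/40.
Normalising, the posterior is P(r = 1 | data) = 0, P(r = 2 | data) = 0, P(r = 3 | data) = 1/3, P(r = 4 | data) = 2/3.
The predictive probability is P(black next | data) = (1)(1/3) + (0)(2/3) = 1/3.

0.3333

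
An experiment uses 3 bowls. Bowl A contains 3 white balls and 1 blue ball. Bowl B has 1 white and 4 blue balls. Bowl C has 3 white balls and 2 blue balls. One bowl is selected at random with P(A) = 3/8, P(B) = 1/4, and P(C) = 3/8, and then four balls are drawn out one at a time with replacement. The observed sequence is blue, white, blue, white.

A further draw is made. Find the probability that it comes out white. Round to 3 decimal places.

The likelihood of the observed sequence under each hypothesis: P(data | bowl A) = (1/4)(3/4)(1/4)(3/4) = 0.035156; P(data | bowl B) = (4/5)(1/5)(4/5)(1/5) = 0.0256; P(data | bowl C) = (2/5)(3/5)(2/5)(3/5) = 0.0576.
Weighting by the prior gives 3/8 · 0.035156 = 0.013184, 1/4 · 0.0256 = 0.0064, 3/8 · 0.0576 = 0.0216; summing to 0.041184.
Dividing through by the total gives posterior P(bowl A | data) = 0.32012, P(bowl B | data) = 0.1554, P(bowl C | data) = 0.52448.
Averaging over the posterior, P(white next | data) = (3/4)(0.32012) + (1/5)(0.1554) + (3/5)(0.52448) = 0.58586.

0.586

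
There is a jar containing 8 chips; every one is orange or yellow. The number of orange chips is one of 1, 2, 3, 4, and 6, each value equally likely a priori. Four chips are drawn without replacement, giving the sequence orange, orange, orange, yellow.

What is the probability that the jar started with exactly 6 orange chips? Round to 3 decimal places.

For each hypothesis, P(data | H) works out to: P(data | r = 1) = (1/8)(0/7) = 0; P(data | r = 2) = (2/8)(1/7)(0/6) = 0; P(data | r = 3) = (3/8)(2/7)(1/6)(5/5) = 0.017857; P(data | r = 4) = (4/8)(3/7)(2/6)(4/5) = 0.057143; P(data | r = 6) = (6/8)(5/7)(4/6)(2/5) = 0.14286.
The prior-weighted likelihoods are 1/5 · 0 = 0, 1/5 · 0 = 0, 1/5 · 0.017857 = 0.0035714, 1/5 · 0.057143 = 0.011429, 1/5 · 0.14286 = 0.028571; summing to 0.043571.
So P(r = 6 | data) = (0.028571) / (0.043571) = 0.65574.

0.656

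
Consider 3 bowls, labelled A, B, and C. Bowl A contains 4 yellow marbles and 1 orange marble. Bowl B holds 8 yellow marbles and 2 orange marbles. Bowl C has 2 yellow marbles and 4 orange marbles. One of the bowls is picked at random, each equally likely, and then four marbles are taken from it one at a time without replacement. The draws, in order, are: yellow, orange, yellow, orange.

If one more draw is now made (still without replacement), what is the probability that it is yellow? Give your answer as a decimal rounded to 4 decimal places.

The likelihood of the observed sequence under each hypothesis: P(data | bowl A) = (4/5)(1/4)(3/3)(0/2) = 0; P(data | bowl B) = (8/10)(2/9)(7/8)(1/7) = 1/45; P(data | bowl C) = (2/6)(4/5)(1/4)(3/3) = 1/15.
Weighting by the prior gives 1/3 · 0 = 0, 1/3 · 1/45 = 1/135, 1/3 · 1/15 = 1/45; these sum to 4/135.
Dividing through by the total gives posterior P(bowl A | data) = 0, P(bowl B | data) = 1/4, P(bowl C | data) = 3/4.
Averaging over the posterior, P(yellow next | data) = (1)(1/4) + (0)(3/4) = 1/4.

0.2500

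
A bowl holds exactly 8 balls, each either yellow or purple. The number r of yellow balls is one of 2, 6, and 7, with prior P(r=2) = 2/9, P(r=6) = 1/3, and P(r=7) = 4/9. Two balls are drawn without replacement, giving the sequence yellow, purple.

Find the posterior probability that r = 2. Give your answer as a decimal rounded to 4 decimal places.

Compute the likelihood of the observed sequence for each case: P(data | r = 2) = (2/8)(6/7) = 3/14; P(data | r = 6) = (6/8)(2/7) = 3/14; P(data | r = 7) = (7/8)(1/7) = 1/8.
Multiplying each by its prior: 2/9 · 3/14 = 1/21, 1/3 · 3/14 = 1/14, 4/9 · 1/8 = 1/18; summing to 11/63.
By Bayes' rule, P(r = 2 | data) = (1/21) / (11/63) = 3/11.

0.2727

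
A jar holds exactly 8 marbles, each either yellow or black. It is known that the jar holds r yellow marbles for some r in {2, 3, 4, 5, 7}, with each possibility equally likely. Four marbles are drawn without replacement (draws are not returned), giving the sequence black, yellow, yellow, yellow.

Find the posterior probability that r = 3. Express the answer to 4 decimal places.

0.0581

Under each hypothesis, the probability of the observed sequence is: P(data | r = 2) = (6/8)(2/7)(1/6)(0/5) = 0; P(data | r = 3) = (5/8)(3/7)(2/6)(1/5) = 1/56; P(data | r = 4) = (4/8)(4/7)(3/6)(2/5) = 2/35; P(data | r = 5) = (3/8)(5/7)(4/6)(3/5) = 3/28; P(data | r = 7) = (1/8)(7/7)(6/6)(5/5) = 1/8.
Multiplying each by its prior: 1/5 · 0 = 0, 1/5 · 1/56 = 1/280, 1/5 · 2/35 = 2/175, 1/5 · 3/28 = 3/140, 1/5 · 1/8 = 1/40; these sum to 43/700.
So P(r = 3 | data) = (1/280) / (43/700) = 5/86.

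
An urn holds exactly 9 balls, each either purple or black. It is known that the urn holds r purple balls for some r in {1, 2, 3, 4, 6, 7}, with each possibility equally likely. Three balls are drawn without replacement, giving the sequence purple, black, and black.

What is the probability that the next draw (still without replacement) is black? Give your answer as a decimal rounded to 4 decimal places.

The likelihood of the observed sequence under each hypothesis: P(data | r = 1) = (1/9)(8/8)(7/7) = 1/9; P(data | r = 2) = (2/9)(7/8)(6/7) = 1/6; P(data | r = 3) = (3/9)(6/8)(5/7) = 5/28; P(data | r = 4) = (4/9)(5/8)(4/7) = 10/63; P(data | r = 6) = (6/9)(3/8)(2/7) = 1/14; P(data | r = 7) = (7/9)(2/8)(1/7) = 1/36.
Weighting by the prior gives 1/6 · 1/9 = 1/54, 1/6 · 1/6 = 1/36, 1/6 · 5/28 = 5/168, 1/6 · 10/63 = 5/189, 1/6 · 1/14 = 1/84, 1/6 · 1/36 = 1/216; these sum to 5/42.
Dividing through by the total gives posterior P(r = 1 | data) = 7/45, P(r = 2 | data) = 7/30, P(r = 3 | data) = 1/4, P(r = 4 | data) = 2/9, P(r = 6 | data) = 1/10, P(r = 7 | data) = 7/180.
Averaging over the posterior, P(black next | data) = (1)(7/45) + (5/6)(7/30) + (2/3)(1/4) + (1/2)(2/9) + (1/6)(1/10) + (0)(7/180) = 29/45.

0.6444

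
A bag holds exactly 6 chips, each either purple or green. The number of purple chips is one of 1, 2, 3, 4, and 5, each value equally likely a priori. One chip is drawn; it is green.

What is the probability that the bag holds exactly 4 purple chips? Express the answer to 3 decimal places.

Under each hypothesis, the probability of this draw is: P(data | r = 1) = (5/6) = 5/6; P(data | r = 2) = (4/6) = 2/3; P(data | r = 3) = (3/6) = 1/2; P(data | r = 4) = (2/6) = 1/3; P(data | r = 5) = (1/6) = 1/6.
Weighting by the prior gives 1/5 · 5/6 = 1/6, 1/5 · 2/3 = 2/15, 1/5 · 1/2 = 1/10, 1/5 · 1/3 = 1/15, 1/5 · 1/6 = 1/30; these sum to 1/2.
Hence P(r = 4 | data) = (1/15) / (1/2) = 2/15.

0.133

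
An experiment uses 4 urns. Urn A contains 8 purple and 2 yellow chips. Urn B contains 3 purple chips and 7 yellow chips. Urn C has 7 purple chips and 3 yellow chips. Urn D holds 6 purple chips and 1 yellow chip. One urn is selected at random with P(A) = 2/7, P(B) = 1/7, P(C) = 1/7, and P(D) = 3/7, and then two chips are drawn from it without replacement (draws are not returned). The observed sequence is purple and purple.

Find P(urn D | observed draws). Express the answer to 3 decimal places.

The likelihood of the observed sequence under each hypothesis: P(data | urn A) = (8/10)(7/9) = 28/45; P(data | urn B) = (3/10)(2/9) = 1/15; P(data | urn C) = (7/10)(6/9) = 7/15; P(data | urn D) = (6/7)(5/6) = 5/7.
Multiplying each by its prior: 2/7 · 28/45 = 8/45, 1/7 · 1/15 = 1/105, 1/7 · 7/15 = 1/15, 3/7 · 5/7 = 15/49; summing to 247/441.
Therefore the posterior P(urn D | data) = (15/49) / (247/441) = 135/247.

0.547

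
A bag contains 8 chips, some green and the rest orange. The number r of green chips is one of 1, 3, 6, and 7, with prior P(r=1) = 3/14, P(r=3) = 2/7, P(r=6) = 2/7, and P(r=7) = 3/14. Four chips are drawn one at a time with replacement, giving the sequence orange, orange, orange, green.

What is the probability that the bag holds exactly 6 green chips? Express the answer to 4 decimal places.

0.0700

Under each hypothesis, the probability of the observed sequence is: P(data | r = 1) = (7/8)(7/8)(7/8)(1/8) = 0.08374; P(data | r = 3) = (5/8)(5/8)(5/8)(3/8) = 0.091553; P(data | r = 6) = (2/8)(2/8)(2/8)(6/8) = 0.011719; P(data | r = 7) = (1/8)(1/8)(1/8)(7/8) = 0.001709.
Multiplying each by its prior: 3/14 · 0.08374 = 0.017944, 2/7 · 0.091553 = 0.026158, 2/7 · 0.011719 = 0.0033482, 3/14 · 0.001709 = 0.00036621; with total 0.047817.
So P(r = 6 | data) = (0.0033482) / (0.047817) = 0.070022.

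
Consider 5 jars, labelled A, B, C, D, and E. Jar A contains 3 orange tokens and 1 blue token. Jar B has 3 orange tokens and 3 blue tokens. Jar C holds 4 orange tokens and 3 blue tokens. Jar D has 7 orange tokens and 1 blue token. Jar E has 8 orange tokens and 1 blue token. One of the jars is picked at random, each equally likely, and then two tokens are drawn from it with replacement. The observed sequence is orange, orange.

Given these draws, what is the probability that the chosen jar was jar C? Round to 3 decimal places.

Under each hypothesis, the probability of the observed sequence is: P(data | jar A) = (3/4)(3/4) = 0.5625; P(data | jar B) = (3/6)(3/6) = 0.25; P(data | jar C) = (4/7)(4/7) = 0.32653; P(data | jar D) = (7/8)(7/8) = 0.76562; P(data | jar E) = (8/9)(8/9) = 0.79012.
Multiplying each by its prior: 1/5 · 0.5625 = 0.1125, 1/5 · 0.25 = 0.05, 1/5 · 0.32653 = 0.065306, 1/5 · 0.76562 = 0.15313, 1/5 · 0.79012 = 0.15802; with total 0.53896.
So P(jar C | data) = (0.065306) / (0.53896) = 0.12117.

0.121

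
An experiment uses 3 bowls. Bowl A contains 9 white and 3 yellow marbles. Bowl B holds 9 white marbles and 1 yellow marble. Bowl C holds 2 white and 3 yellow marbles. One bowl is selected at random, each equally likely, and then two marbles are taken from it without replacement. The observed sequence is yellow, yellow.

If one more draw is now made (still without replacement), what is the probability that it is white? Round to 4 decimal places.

0.6974

Compute the likelihood of the observed sequence for each case: P(data | bowl A) = (3/12)(2/11) = 1/22; P(data | bowl B) = (1/10)(0/9) = 0; P(data | bowl C) = (3/5)(2/4) = 3/10.
The prior-weighted likelihoods are 1/3 · 1/22 = 1/66, 1/3 · 0 = 0, 1/3 · 3/10 = 1/10; these sum to 19/165.
The posterior is then P(bowl A | data) = 5/38, P(bowl B | data) = 0, P(bowl C | data) = 33/38.
Averaging over the posterior, P(white next | data) = (9/10)(5/38) + (2/3)(33/38) = 53/76.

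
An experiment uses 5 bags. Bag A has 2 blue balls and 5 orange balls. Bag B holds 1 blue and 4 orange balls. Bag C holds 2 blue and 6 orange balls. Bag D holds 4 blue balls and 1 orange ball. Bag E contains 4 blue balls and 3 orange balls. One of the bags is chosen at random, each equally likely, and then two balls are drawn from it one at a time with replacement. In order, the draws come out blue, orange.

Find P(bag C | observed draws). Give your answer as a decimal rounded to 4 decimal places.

0.1960

Compute the likelihood of the observed sequence for each case: P(data | bag A) = (2/7)(5/7) = 0.20408; P(data | bag B) = (1/5)(4/5) = 0.16; P(data | bag C) = (2/8)(6/8) = 0.1875; P(data | bag D) = (4/5)(1/5) = 0.16; P(data | bag E) = (4/7)(3/7) = 0.2449.
The prior-weighted likelihoods are 1/5 · 0.20408 = 0.040816, 1/5 · 0.16 = 0.032, 1/5 · 0.1875 = 0.0375, 1/5 · 0.16 = 0.032, 1/5 · 0.2449 = 0.04898; summing to 0.1913.
Hence P(bag C | data) = (0.0375) / (0.1913) = 0.19603.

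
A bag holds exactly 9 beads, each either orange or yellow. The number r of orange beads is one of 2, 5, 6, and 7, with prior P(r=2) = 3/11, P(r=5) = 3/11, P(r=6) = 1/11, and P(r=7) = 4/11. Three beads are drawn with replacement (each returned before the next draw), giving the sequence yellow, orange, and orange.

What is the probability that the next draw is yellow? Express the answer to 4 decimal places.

Under each hypothesis, the probability of the observed sequence is: P(data | r = 2) = (7/9)(2/9)(2/9) = 0.038409; P(data | r = 5) = (4/9)(5/9)(5/9) = 0.13717; P(data | r = 6) = (3/9)(6/9)(6/9) = 0.14815; P(data | r = 7) = (2/9)(7/9)(7/9) = 0.13443.
Weighting by the prior gives 3/11 · 0.038409 = 0.010475, 3/11 · 0.13717 = 0.037411, 1/11 · 0.14815 = 0.013468, 4/11 · 0.13443 = 0.048884; with total 0.11024.
Dividing through by the total gives posterior P(r = 2 | data) = 0.095023, P(r = 5 | data) = 0.33937, P(r = 6 | data) = 0.12217, P(r = 7 | data) = 0.44344.
So P(yellow next | data) = Σ P(yellow next | H) P(H | data) = (7/9)(0.095023) + (4/9)(0.33937) + (1/3)(0.12217) + (2/9)(0.44344) = 0.364.

0.3640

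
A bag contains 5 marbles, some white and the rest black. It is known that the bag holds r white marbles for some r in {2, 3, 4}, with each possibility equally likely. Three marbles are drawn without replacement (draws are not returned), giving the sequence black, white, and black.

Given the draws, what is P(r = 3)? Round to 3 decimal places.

0.333

Under each hypothesis, the probability of the observed sequence is: P(data | r = 2) = (3/5)(2/4)(2/3) = 1/5; P(data | r = 3) = (2/5)(3/4)(1/3) = 1/10; P(data | r = 4) = (1/5)(4/4)(0/3) = 0.
Multiplying each by its prior: 1/3 · 1/5 = 1/15, 1/3 · 1/10 = 1/30, 1/3 · 0 = 0; summing to 1/10.
By Bayes' rule, P(r = 3 | data) = (1/30) / (1/10) = 1/3.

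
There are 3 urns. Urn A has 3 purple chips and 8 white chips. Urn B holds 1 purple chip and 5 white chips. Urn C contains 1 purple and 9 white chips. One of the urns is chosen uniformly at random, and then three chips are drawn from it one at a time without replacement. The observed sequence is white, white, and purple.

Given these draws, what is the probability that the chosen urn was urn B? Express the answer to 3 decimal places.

0.382

The likelihood of the observed sequence under each hypothesis: P(data | urn A) = (8/11)(7/10)(3/9) = 28/165; P(data | urn B) = (5/6)(4/5)(1/4) = 1/6; P(data | urn C) = (9/10)(8/9)(1/8) = 1/10.
Multiplying each by its prior: 1/3 · 28/165 = 28/495, 1/3 · 1/6 = 1/18, 1/3 · 1/10 = 1/30; summing to 8/55.
So P(urn B | data) = (1/18) / (8/55) = 55/144.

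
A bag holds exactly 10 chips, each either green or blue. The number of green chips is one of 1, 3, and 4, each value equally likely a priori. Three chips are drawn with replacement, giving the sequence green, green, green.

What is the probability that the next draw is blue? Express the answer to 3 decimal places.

Compute the likelihood of the observed sequence for each case: P(data | r = 1) = (1/10)(1/10)(1/10) = 0.001; P(data | r = 3) = (3/10)(3/10)(3/10) = 0.027; P(data | r = 4) = (4/10)(4/10)(4/10) = 0.064.
Multiplying each by its prior: 1/3 · 0.001 = 0.00033333, 1/3 · 0.027 = 0.009, 1/3 · 0.064 = 0.021333; these sum to 0.030667.
The posterior is then P(r = 1 | data) = 0.01087, P(r = 3 | data) = 0.29348, P(r = 4 | data) = 0.69565.
So P(blue next | data) = Σ P(blue next | H) P(H | data) = (9/10)(0.01087) + (7/10)(0.29348) + (3/5)(0.69565) = 0.63261.

0.633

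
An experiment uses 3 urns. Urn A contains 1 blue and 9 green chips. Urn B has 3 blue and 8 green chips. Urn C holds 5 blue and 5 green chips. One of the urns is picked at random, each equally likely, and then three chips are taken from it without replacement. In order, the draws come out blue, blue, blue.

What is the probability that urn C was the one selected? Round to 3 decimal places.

For each hypothesis, P(data | H) works out to: P(data | urn A) = (1/10)(0/9) = 0; P(data | urn B) = (3/11)(2/10)(1/9) = 0.0060606; P(data | urn C) = (5/10)(4/9)(3/8) = 0.083333.
Multiplying each by its prior: 1/3 · 0 = 0, 1/3 · 0.0060606 = 0.0020202, 1/3 · 0.083333 = 0.027778; these sum to 0.029798.
By Bayes' rule, P(urn C | data) = (0.027778) / (0.029798) = 0.9322.

0.932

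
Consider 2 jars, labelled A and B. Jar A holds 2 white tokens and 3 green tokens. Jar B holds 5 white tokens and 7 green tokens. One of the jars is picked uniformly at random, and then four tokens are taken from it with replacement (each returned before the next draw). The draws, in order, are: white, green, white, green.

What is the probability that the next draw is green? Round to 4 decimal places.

Compute the likelihood of the observed sequence for each case: P(data | jar A) = (2/5)(3/5)(2/5)(3/5) = 0.0576; P(data | jar B) = (5/12)(7/12)(5/12)(7/12) = 0.059076.
Multiplying each by its prior: 1/2 · 0.0576 = 0.0288, 1/2 · 0.059076 = 0.029538; with total 0.058338.
Dividing through by the total gives posterior P(jar A | data) = 0.49367, P(jar B | data) = 0.50633.
So P(green next | data) = Σ P(green next | H) P(H | data) = (3/5)(0.49367) + (7/12)(0.50633) = 0.59156.

0.5916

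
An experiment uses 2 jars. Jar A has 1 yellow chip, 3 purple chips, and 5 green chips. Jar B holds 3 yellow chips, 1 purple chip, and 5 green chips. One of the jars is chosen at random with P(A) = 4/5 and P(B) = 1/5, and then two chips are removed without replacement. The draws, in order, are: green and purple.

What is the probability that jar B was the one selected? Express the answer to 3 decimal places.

The likelihood of the observed sequence under each hypothesis: P(data | jar A) = (5/9)(3/8) = 5/24; P(data | jar B) = (5/9)(1/8) = 5/72.
Weighting by the prior gives 4/5 · 5/24 = 1/6, 1/5 · 5/72 = 1/72; summing to 13/72.
So P(jar B | data) = (1/72) / (13/72) = 1/13.

0.077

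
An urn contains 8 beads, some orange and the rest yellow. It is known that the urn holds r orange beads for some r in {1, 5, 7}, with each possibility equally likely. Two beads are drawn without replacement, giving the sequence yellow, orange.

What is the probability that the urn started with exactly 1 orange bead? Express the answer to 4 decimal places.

0.2414

Under each hypothesis, the probability of the observed sequence is: P(data | r = 1) = (7/8)(1/7) = 1/8; P(data | r = 5) = (3/8)(5/7) = 15/56; P(data | r = 7) = (1/8)(7/7) = 1/8.
Weighting by the prior gives 1/3 · 1/8 = 1/24, 1/3 · 15/56 = 5/56, 1/3 · 1/8 = 1/24; summing to 29/168.
So P(r = 1 | data) = (1/24) / (29/168) = 7/29.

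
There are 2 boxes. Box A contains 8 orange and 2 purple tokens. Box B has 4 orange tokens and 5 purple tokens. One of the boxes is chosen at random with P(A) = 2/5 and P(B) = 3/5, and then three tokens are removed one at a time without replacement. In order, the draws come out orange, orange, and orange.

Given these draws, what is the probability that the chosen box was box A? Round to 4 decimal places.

The likelihood of the observed sequence under each hypothesis: P(data | box A) = (8/10)(7/9)(6/8) = 7/15; P(data | box B) = (4/9)(3/8)(2/7) = 1/21.
Multiplying each by its prior: 2/5 · 7/15 = 14/75, 3/5 · 1/21 = 1/35; with total 113/525.
Therefore the posterior P(box A | data) = (14/75) / (113/525) = 98/113.

0.8673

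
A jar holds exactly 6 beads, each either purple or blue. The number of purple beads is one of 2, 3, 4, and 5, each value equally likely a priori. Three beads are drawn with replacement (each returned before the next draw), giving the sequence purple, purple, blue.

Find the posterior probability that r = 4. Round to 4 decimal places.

Compute the likelihood of the observed sequence for each case: P(data | r = 2) = (2/6)(2/6)(4/6) = 2/27; P(data | r = 3) = (3/6)(3/6)(3/6) = 1/8; P(data | r = 4) = (4/6)(4/6)(2/6) = 4/27; P(data | r = 5) = (5/6)(5/6)(1/6) = 25/216.
The prior-weighted likelihoods are 1/4 · 2/27 = 1/54, 1/4 · 1/8 = 1/32, 1/4 · 4/27 = 1/27, 1/4 · 25/216 = 25/864; summing to 25/216.
So P(r = 4 | data) = (1/27) / (25/216) = 8/25.

0.3200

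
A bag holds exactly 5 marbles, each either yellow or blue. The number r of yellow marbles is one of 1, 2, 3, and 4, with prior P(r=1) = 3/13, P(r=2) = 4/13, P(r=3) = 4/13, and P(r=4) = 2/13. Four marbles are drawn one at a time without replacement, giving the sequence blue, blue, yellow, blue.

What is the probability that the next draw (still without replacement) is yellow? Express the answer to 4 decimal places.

0.4000

For each hypothesis, P(data | H) works out to: P(data | r = 1) = (4/5)(3/4)(1/3)(2/2) = 1/5; P(data | r = 2) = (3/5)(2/4)(2/3)(1/2) = 1/10; P(data | r = 3) = (2/5)(1/4)(3/3)(0/2) = 0; P(data | r = 4) = (1/5)(0/4) = 0.
Weighting by the prior gives 3/13 · 1/5 = 3/65, 4/13 · 1/10 = 2/65, 4/13 · 0 = 0, 2/13 · 0 = 0; with total 1/13.
Dividing through by the total gives posterior P(r = 1 | data) = 3/5, P(r = 2 | data) = 2/5, P(r = 3 | data) = 0, P(r = 4 | data) = 0.
The predictive probability is P(yellow next | data) = (0)(3/5) + (1)(2/5) = 2/5.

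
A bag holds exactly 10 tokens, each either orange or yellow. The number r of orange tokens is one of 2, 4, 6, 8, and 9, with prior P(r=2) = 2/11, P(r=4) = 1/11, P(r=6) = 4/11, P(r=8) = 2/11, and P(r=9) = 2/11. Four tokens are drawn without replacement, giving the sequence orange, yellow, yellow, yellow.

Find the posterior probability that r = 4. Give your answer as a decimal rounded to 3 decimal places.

The likelihood of the observed sequence under each hypothesis: P(data | r = 2) = (2/10)(8/9)(7/8)(6/7) = 2/15; P(data | r = 4) = (4/10)(6/9)(5/8)(4/7) = 2/21; P(data | r = 6) = (6/10)(4/9)(3/8)(2/7) = 1/35; P(data | r = 8) = (8/10)(2/9)(1/8)(0/7) = 0; P(data | r = 9) = (9/10)(1/9)(0/8) = 0.
Weighting by the prior gives 2/11 · 2/15 = 4/165, 1/11 · 2/21 = 2/231, 4/11 · 1/35 = 4/385, 2/11 · 0 = 0, 2/11 · 0 = 0; with total 10/231.
By Bayes' rule, P(r = 4 | data) = (2/231) / (10/231) = 1/5.

0.200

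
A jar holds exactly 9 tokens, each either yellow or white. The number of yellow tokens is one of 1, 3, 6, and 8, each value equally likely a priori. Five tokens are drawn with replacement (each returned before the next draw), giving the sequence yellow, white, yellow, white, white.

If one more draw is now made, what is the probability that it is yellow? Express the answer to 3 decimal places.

For each hypothesis, P(data | H) works out to: P(data | r = 1) = (1/9)(8/9)(1/9)(8/9)(8/9) = 0.0086708; P(data | r = 3) = (3/9)(6/9)(3/9)(6/9)(6/9) = 0.032922; P(data | r = 6) = (6/9)(3/9)(6/9)(3/9)(3/9) = 0.016461; P(data | r = 8) = (8/9)(1/9)(8/9)(1/9)(1/9) = 0.0010838.
Multiplying each by its prior: 1/4 · 0.0086708 = 0.0021677, 1/4 · 0.032922 = 0.0082305, 1/4 · 0.016461 = 0.0041152, 1/4 · 0.0010838 = 0.00027096; with total 0.014784.
Normalising, the posterior is P(r = 1 | data) = 0.14662, P(r = 3 | data) = 0.5567, P(r = 6 | data) = 0.27835, P(r = 8 | data) = 0.018328.
The predictive probability is P(yellow next | data) = (1/9)(0.14662) + (1/3)(0.5567) + (2/3)(0.27835) + (8/9)(0.018328) = 0.40372.

0.404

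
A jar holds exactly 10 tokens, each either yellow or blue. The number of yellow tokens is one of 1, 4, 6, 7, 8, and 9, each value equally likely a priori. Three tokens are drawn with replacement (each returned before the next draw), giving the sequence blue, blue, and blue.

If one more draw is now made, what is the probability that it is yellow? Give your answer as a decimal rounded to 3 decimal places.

Compute the likelihood of the observed sequence for each case: P(data | r = 1) = (9/10)(9/10)(9/10) = 0.729; P(data | r = 4) = (6/10)(6/10)(6/10) = 0.216; P(data | r = 6) = (4/10)(4/10)(4/10) = 0.064; P(data | r = 7) = (3/10)(3/10)(3/10) = 0.027; P(data | r = 8) = (2/10)(2/10)(2/10) = 0.008; P(data | r = 9) = (1/10)(1/10)(1/10) = 0.001.
The prior-weighted likelihoods are 1/6 · 0.729 = 0.1215, 1/6 · 0.216 = 0.036, 1/6 · 0.064 = 0.010667, 1/6 · 0.027 = 0.0045, 1/6 · 0.008 = 0.0013333, 1/6 · 0.001 = 0.00016667; with total 0.17417.
Dividing through by the total gives posterior P(r = 1 | data) = 0.69761, P(r = 4 | data) = 0.2067, P(r = 6 | data) = 0.061244, P(r = 7 | data) = 0.025837, P(r = 8 | data) = 0.0076555, P(r = 9 | data) = 0.00095694.
Averaging over the posterior, P(yellow next | data) = (1/10)(0.69761) + (2/5)(0.2067) + (3/5)(0.061244) + (7/10)(0.025837) + (4/5)(0.0076555) + (9/10)(0.00095694) = 0.21426.

0.214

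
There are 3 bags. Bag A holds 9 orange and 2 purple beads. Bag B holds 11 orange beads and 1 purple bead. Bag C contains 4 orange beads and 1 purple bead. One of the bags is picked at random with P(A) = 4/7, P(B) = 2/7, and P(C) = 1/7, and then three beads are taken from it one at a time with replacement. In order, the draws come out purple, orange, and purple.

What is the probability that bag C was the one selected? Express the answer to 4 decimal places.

0.2093

Under each hypothesis, the probability of the observed sequence is: P(data | bag A) = (2/11)(9/11)(2/11) = 0.027047; P(data | bag B) = (1/12)(11/12)(1/12) = 0.0063657; P(data | bag C) = (1/5)(4/5)(1/5) = 0.032.
Multiplying each by its prior: 4/7 · 0.027047 = 0.015456, 2/7 · 0.0063657 = 0.0018188, 1/7 · 0.032 = 0.0045714; with total 0.021846.
So P(bag C | data) = (0.0045714) / (0.021846) = 0.20926.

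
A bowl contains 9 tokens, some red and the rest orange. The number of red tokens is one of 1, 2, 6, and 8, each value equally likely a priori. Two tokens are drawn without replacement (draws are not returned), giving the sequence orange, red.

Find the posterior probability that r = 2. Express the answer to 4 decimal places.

0.2917

For each hypothesis, P(data | H) works out to: P(data | r = 1) = (8/9)(1/8) = 1/9; P(data | r = 2) = (7/9)(2/8) = 7/36; P(data | r = 6) = (3/9)(6/8) = 1/4; P(data | r = 8) = (1/9)(8/8) = 1/9.
Multiplying each by its prior: 1/4 · 1/9 = 1/36, 1/4 · 7/36 = 7/144, 1/4 · 1/4 = 1/16, 1/4 · 1/9 = 1/36; summing to 1/6.
By Bayes' rule, P(r = 2 | data) = (7/144) / (1/6) = 7/24.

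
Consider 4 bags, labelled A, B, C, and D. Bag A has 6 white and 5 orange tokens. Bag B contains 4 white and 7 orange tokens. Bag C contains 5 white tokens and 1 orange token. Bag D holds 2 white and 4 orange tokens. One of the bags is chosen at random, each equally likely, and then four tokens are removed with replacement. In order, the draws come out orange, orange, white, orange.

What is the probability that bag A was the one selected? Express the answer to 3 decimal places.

The likelihood of the observed sequence under each hypothesis: P(data | bag A) = (5/11)(5/11)(6/11)(5/11) = 0.051226; P(data | bag B) = (7/11)(7/11)(4/11)(7/11) = 0.093709; P(data | bag C) = (1/6)(1/6)(5/6)(1/6) = 0.003858; P(data | bag D) = (4/6)(4/6)(2/6)(4/6) = 0.098765.
The prior-weighted likelihoods are 1/4 · 0.051226 = 0.012807, 1/4 · 0.093709 = 0.023427, 1/4 · 0.003858 = 0.00096451, 1/4 · 0.098765 = 0.024691; these sum to 0.06189.
So P(bag A | data) = (0.012807) / (0.06189) = 0.20692.

0.207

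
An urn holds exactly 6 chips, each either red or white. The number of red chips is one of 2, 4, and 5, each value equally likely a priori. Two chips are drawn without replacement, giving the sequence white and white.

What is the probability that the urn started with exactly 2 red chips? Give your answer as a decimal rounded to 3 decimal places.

Under each hypothesis, the probability of the observed sequence is: P(data | r = 2) = (4/6)(3/5) = 2/5; P(data | r = 4) = (2/6)(1/5) = 1/15; P(data | r = 5) = (1/6)(0/5) = 0.
Multiplying each by its prior: 1/3 · 2/5 = 2/15, 1/3 · 1/15 = 1/45, 1/3 · 0 = 0; with total 7/45.
By Bayes' rule, P(r = 2 | data) = (2/15) / (7/45) = 6/7.

0.857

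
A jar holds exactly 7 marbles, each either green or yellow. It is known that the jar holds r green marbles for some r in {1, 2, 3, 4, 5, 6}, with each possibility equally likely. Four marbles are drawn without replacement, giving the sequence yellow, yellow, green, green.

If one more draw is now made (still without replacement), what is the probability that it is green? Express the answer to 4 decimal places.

0.5000

The likelihood of the observed sequence under each hypothesis: P(data | r = 1) = (6/7)(5/6)(1/5)(0/4) = 0; P(data | r = 2) = (5/7)(4/6)(2/5)(1/4) = 1/21; P(data | r = 3) = (4/7)(3/6)(3/5)(2/4) = 3/35; P(data | r = 4) = (3/7)(2/6)(4/5)(3/4) = 3/35; P(data | r = 5) = (2/7)(1/6)(5/5)(4/4) = 1/21; P(data | r = 6) = (1/7)(0/6) = 0.
Multiplying each by its prior: 1/6 · 0 = 0, 1/6 · 1/21 = 1/126, 1/6 · 3/35 = 1/70, 1/6 · 3/35 = 1/70, 1/6 · 1/21 = 1/126, 1/6 · 0 = 0; these sum to 2/45.
The posterior is then P(r = 1 | data) = 0, P(r = 2 | data) = 5/28, P(r = 3 | data) = 9/28, P(r = 4 | data) = 9/28, P(r = 5 | data) = 5/28, P(r = 6 | data) = 0.
So P(green next | data) = Σ P(green next | H) P(H | data) = (0)(5/28) + (1/3)(9/28) + (2/3)(9/28) + (1)(5/28) = 1/2.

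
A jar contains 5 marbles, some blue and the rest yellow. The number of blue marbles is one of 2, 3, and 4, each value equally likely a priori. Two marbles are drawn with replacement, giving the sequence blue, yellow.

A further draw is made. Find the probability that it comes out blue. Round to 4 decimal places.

0.5750

The likelihood of the observed sequence under each hypothesis: P(data | r = 2) = (2/5)(3/5) = 6/25; P(data | r = 3) = (3/5)(2/5) = 6/25; P(data | r = 4) = (4/5)(1/5) = 4/25.
Multiplying each by its prior: 1/3 · 6/25 = 2/25, 1/3 · 6/25 = 2/25, 1/3 · 4/25 = 4/75; with total 16/75.
The posterior is then P(r = 2 | data) = 3/8, P(r = 3 | data) = 3/8, P(r = 4 | data) = 1/4.
So P(blue next | data) = Σ P(blue next | H) P(H | data) = (2/5)(3/8) + (3/5)(3/8) + (4/5)(1/4) = 23/40.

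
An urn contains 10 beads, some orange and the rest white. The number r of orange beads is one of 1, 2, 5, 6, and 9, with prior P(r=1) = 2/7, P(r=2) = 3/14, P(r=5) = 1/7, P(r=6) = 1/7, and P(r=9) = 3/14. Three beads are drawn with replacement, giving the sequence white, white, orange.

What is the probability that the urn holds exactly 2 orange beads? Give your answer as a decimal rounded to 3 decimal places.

0.326

Under each hypothesis, the probability of the observed sequence is: P(data | r = 1) = (9/10)(9/10)(1/10) = 0.081; P(data | r = 2) = (8/10)(8/10)(2/10) = 0.128; P(data | r = 5) = (5/10)(5/10)(5/10) = 0.125; P(data | r = 6) = (4/10)(4/10)(6/10) = 0.096; P(data | r = 9) = (1/10)(1/10)(9/10) = 0.009.
The prior-weighted likelihoods are 2/7 · 0.081 = 0.023143, 3/14 · 0.128 = 0.027429, 1/7 · 0.125 = 0.017857, 1/7 · 0.096 = 0.013714, 3/14 · 0.009 = 0.0019286; summing to 0.084071.
Hence P(r = 2 | data) = (0.027429) / (0.084071) = 0.32625.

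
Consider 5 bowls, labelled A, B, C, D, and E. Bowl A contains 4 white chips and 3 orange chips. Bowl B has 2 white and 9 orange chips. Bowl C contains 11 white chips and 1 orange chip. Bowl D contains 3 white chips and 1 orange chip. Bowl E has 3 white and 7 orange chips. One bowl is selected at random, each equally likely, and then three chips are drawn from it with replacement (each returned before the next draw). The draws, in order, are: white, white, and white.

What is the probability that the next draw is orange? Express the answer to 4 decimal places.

Under each hypothesis, the probability of the observed sequence is: P(data | bowl A) = (4/7)(4/7)(4/7) = 0.18659; P(data | bowl B) = (2/11)(2/11)(2/11) = 0.0060105; P(data | bowl C) = (11/12)(11/12)(11/12) = 0.77025; P(data | bowl D) = (3/4)(3/4)(3/4) = 0.42188; P(data | bowl E) = (3/10)(3/10)(3/10) = 0.027.
Weighting by the prior gives 1/5 · 0.18659 = 0.037318, 1/5 · 0.0060105 = 0.0012021, 1/5 · 0.77025 = 0.15405, 1/5 · 0.42188 = 0.084375, 1/5 · 0.027 = 0.0054; these sum to 0.28235.
The posterior is then P(bowl A | data) = 0.13217, P(bowl B | data) = 0.0042576, P(bowl C | data) = 0.54561, P(bowl D | data) = 0.29884, P(bowl E | data) = 0.019125.
The predictive probability is P(orange next | data) = (3/7)(0.13217) + (9/11)(0.0042576) + (1/12)(0.54561) + (1/4)(0.29884) + (7/10)(0.019125) = 0.19369.

0.1937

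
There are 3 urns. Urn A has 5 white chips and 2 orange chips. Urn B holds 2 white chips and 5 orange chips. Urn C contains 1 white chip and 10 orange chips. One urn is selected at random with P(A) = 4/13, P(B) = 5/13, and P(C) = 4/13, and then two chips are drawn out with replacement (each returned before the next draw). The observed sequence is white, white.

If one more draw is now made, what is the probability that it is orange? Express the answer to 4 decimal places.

0.3645

The likelihood of the observed sequence under each hypothesis: P(data | urn A) = (5/7)(5/7) = 0.5102; P(data | urn B) = (2/7)(2/7) = 0.081633; P(data | urn C) = (1/11)(1/11) = 0.0082645.
Weighting by the prior gives 4/13 · 0.5102 = 0.15699, 5/13 · 0.081633 = 0.031397, 4/13 · 0.0082645 = 0.0025429; summing to 0.19093.
The posterior is then P(urn A | data) = 0.82223, P(urn B | data) = 0.16445, P(urn C | data) = 0.013319.
Averaging over the posterior, P(orange next | data) = (2/7)(0.82223) + (5/7)(0.16445) + (10/11)(0.013319) = 0.36449.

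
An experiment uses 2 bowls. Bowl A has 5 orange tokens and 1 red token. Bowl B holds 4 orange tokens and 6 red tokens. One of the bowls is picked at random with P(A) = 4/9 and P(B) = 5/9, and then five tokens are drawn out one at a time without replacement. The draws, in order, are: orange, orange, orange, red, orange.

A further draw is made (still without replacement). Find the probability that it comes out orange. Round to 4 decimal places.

0.9655

The likelihood of the observed sequence under each hypothesis: P(data | bowl A) = (5/6)(4/5)(3/4)(1/3)(2/2) = 1/6; P(data | bowl B) = (4/10)(3/9)(2/8)(6/7)(1/6) = 1/210.
The prior-weighted likelihoods are 4/9 · 1/6 = 2/27, 5/9 · 1/210 = 1/378; summing to 29/378.
Normalising, the posterior is P(bowl A | data) = 28/29, P(bowl B | data) = 1/29.
The predictive probability is P(orange next | data) = (1)(28/29) + (0)(1/29) = 28/29.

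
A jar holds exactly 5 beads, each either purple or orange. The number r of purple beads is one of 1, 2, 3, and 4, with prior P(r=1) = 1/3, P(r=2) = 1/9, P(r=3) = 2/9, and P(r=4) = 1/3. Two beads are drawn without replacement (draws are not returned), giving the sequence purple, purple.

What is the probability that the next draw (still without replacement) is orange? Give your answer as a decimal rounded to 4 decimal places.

Under each hypothesis, the probability of the observed sequence is: P(data | r = 1) = (1/5)(0/4) = 0; P(data | r = 2) = (2/5)(1/4) = 1/10; P(data | r = 3) = (3/5)(2/4) = 3/10; P(data | r = 4) = (4/5)(3/4) = 3/5.
Weighting by the prior gives 1/3 · 0 = 0, 1/9 · 1/10 = 1/90, 2/9 · 3/10 = 1/15, 1/3 · 3/5 = 1/5; with total 5/18.
Dividing through by the total gives posterior P(r = 1 | data) = 0, P(r = 2 | data) = 1/25, P(r = 3 | data) = 6/25, P(r = 4 | data) = 18/25.
The predictive probability is P(orange next | data) = (1)(1/25) + (2/3)(6/25) + (1/3)(18/25) = 11/25.

0.4400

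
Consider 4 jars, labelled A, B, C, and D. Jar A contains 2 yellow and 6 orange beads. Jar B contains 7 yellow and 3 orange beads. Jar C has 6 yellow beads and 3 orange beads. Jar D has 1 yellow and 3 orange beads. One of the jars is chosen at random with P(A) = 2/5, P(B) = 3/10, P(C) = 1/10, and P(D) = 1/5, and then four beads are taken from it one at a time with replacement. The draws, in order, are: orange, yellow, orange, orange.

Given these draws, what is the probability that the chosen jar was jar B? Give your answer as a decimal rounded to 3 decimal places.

0.079

Under each hypothesis, the probability of the observed sequence is: P(data | jar A) = (6/8)(2/8)(6/8)(6/8) = 0.10547; P(data | jar B) = (3/10)(7/10)(3/10)(3/10) = 0.0189; P(data | jar C) = (3/9)(6/9)(3/9)(3/9) = 0.024691; P(data | jar D) = (3/4)(1/4)(3/4)(3/4) = 0.10547.
Weighting by the prior gives 2/5 · 0.10547 = 0.042188, 3/10 · 0.0189 = 0.00567, 1/10 · 0.024691 = 0.0024691, 1/5 · 0.10547 = 0.021094; with total 0.07142.
So P(jar B | data) = (0.00567) / (0.07142) = 0.079389.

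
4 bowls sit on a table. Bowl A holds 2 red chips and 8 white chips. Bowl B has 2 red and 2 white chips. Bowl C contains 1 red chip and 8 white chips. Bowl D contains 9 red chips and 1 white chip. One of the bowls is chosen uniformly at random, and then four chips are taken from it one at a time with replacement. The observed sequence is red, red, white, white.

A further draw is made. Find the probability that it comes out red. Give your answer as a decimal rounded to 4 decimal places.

0.4223

Compute the likelihood of the observed sequence for each case: P(data | bowl A) = (2/10)(2/10)(8/10)(8/10) = 0.0256; P(data | bowl B) = (2/4)(2/4)(2/4)(2/4) = 0.0625; P(data | bowl C) = (1/9)(1/9)(8/9)(8/9) = 0.0097546; P(data | bowl D) = (9/10)(9/10)(1/10)(1/10) = 0.0081.
The prior-weighted likelihoods are 1/4 · 0.0256 = 0.0064, 1/4 · 0.0625 = 0.015625, 1/4 · 0.0097546 = 0.0024387, 1/4 · 0.0081 = 0.002025; these sum to 0.026489.
Normalising, the posterior is P(bowl A | data) = 0.24161, P(bowl B | data) = 0.58988, P(bowl C | data) = 0.092064, P(bowl D | data) = 0.076448.
The predictive probability is P(red next | data) = (1/5)(0.24161) + (1/2)(0.58988) + (1/9)(0.092064) + (9/10)(0.076448) = 0.42229.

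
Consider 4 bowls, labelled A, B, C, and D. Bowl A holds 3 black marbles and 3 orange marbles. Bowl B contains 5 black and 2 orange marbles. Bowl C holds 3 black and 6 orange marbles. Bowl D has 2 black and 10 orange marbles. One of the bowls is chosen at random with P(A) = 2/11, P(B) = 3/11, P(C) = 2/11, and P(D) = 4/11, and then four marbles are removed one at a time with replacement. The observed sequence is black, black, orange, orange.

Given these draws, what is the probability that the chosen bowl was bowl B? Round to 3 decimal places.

0.293

The likelihood of the observed sequence under each hypothesis: P(data | bowl A) = (3/6)(3/6)(3/6)(3/6) = 0.0625; P(data | bowl B) = (5/7)(5/7)(2/7)(2/7) = 0.041649; P(data | bowl C) = (3/9)(3/9)(6/9)(6/9) = 0.049383; P(data | bowl D) = (2/12)(2/12)(10/12)(10/12) = 0.01929.
The prior-weighted likelihoods are 2/11 · 0.0625 = 0.011364, 3/11 · 0.041649 = 0.011359, 2/11 · 0.049383 = 0.0089787, 4/11 · 0.01929 = 0.0070146; with total 0.038716.
By Bayes' rule, P(bowl B | data) = (0.011359) / (0.038716) = 0.29339.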